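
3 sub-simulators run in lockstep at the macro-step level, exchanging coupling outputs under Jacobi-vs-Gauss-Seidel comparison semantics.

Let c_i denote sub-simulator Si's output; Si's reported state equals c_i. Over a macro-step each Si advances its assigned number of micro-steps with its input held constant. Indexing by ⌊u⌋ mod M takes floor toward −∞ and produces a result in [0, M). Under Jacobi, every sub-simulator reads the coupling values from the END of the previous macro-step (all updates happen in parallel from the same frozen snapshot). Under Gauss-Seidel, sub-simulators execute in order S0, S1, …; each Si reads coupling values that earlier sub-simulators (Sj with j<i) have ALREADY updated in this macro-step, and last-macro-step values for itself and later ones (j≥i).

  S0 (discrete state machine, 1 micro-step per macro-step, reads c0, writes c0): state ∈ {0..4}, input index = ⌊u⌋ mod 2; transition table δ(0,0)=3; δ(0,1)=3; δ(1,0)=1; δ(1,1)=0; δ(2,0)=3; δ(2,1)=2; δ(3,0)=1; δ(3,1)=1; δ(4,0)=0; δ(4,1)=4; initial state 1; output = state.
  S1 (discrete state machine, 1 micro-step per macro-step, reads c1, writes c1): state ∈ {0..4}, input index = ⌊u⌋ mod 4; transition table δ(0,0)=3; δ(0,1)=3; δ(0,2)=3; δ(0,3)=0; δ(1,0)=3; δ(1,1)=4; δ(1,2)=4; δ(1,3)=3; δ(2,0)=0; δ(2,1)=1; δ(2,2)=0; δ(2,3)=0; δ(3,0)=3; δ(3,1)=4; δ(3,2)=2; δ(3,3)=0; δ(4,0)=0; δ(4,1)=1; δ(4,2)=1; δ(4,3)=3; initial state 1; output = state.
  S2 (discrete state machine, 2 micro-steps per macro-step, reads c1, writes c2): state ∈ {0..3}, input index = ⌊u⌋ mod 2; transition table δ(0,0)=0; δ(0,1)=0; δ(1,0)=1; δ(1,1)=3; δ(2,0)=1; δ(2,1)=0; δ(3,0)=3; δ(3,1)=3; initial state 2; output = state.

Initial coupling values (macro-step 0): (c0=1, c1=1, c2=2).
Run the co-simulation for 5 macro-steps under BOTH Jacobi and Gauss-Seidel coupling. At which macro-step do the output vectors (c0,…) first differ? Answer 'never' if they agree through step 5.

[Jacobi] macro 1: S0 reads c0=1 → after 1×micro: 0; S1 reads c1=1 → after 1×micro: 4; S2 reads c1=1 → after 2×micro: 0 ⇒ (c0=0, c1=4, c2=0)
[Jacobi] macro 2: S0 reads c0=0 → after 1×micro: 3; S1 reads c1=4 → after 1×micro: 0; S2 reads c1=4 → after 2×micro: 0 ⇒ (c0=3, c1=0, c2=0)
[Jacobi] macro 3: S0 reads c0=3 → after 1×micro: 1; S1 reads c1=0 → after 1×micro: 3; S2 reads c1=0 → after 2×micro: 0 ⇒ (c0=1, c1=3, c2=0)
[Jacobi] macro 4: S0 reads c0=1 → after 1×micro: 0; S1 reads c1=3 → after 1×micro: 0; S2 reads c1=3 → after 2×micro: 0 ⇒ (c0=0, c1=0, c2=0)
[Jacobi] macro 5: S0 reads c0=0 → after 1×micro: 3; S1 reads c1=0 → after 1×micro: 3; S2 reads c1=0 → after 2×micro: 0 ⇒ (c0=3, c1=3, c2=0)
[Gauss-Seidel] macro 1: S0 reads c0=1 → after 1×micro: 0; S1 reads c1=1 → after 1×micro: 4; S2 reads c1=4 → after 2×micro: 1 ⇒ (c0=0, c1=4, c2=1)
[Gauss-Seidel] macro 2: S0 reads c0=0 → after 1×micro: 3; S1 reads c1=4 → after 1×micro: 0; S2 reads c1=0 → after 2×micro: 1 ⇒ (c0=3, c1=0, c2=1)
[Gauss-Seidel] macro 3: S0 reads c0=3 → after 1×micro: 1; S1 reads c1=0 → after 1×micro: 3; S2 reads c1=3 → after 2×micro: 3 ⇒ (c0=1, c1=3, c2=3)
[Gauss-Seidel] macro 4: S0 reads c0=1 → after 1×micro: 0; S1 reads c1=3 → after 1×micro: 0; S2 reads c1=0 → after 2×micro: 3 ⇒ (c0=0, c1=0, c2=3)
[Gauss-Seidel] macro 5: S0 reads c0=0 → after 1×micro: 3; S1 reads c1=0 → after 1×micro: 3; S2 reads c1=3 → after 2×micro: 3 ⇒ (c0=3, c1=3, c2=3)

first divergence at macro-step: 1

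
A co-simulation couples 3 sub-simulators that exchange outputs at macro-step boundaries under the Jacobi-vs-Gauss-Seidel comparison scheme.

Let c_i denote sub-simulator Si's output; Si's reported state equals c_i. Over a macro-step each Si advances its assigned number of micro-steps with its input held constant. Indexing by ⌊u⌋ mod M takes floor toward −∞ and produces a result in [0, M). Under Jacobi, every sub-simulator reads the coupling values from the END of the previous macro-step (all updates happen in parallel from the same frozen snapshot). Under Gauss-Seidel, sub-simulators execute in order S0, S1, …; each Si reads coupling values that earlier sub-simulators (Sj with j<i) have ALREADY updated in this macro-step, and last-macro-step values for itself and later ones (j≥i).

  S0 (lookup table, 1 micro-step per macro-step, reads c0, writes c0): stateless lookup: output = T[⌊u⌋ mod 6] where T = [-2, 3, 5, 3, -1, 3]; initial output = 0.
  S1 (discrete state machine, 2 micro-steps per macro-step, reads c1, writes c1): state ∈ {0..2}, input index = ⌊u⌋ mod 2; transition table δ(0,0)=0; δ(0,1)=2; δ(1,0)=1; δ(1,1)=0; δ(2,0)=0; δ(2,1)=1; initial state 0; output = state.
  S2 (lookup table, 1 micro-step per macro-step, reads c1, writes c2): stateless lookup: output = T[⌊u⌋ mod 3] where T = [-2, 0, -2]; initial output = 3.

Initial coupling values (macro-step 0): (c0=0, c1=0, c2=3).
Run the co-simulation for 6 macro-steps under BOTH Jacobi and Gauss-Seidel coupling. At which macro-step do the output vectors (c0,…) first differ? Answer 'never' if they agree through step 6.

[Jacobi] macro 1: S0 reads c0=0 → after 1×micro: -2; S1 reads c1=0 → after 2×micro: 0; S2 reads c1=0 → after 1×micro: -2 ⇒ (c0=-2, c1=0, c2=-2)
[Jacobi] macro 2: S0 reads c0=-2 → after 1×micro: -1; S1 reads c1=0 → after 2×micro: 0; S2 reads c1=0 → after 1×micro: -2 ⇒ (c0=-1, c1=0, c2=-2)
[Jacobi] macro 3: S0 reads c0=-1 → after 1×micro: 3; S1 reads c1=0 → after 2×micro: 0; S2 reads c1=0 → after 1×micro: -2 ⇒ (c0=3, c1=0, c2=-2)
[Jacobi] macro 4: S0 reads c0=3 → after 1×micro: 3; S1 reads c1=0 → after 2×micro: 0; S2 reads c1=0 → after 1×micro: -2 ⇒ (c0=3, c1=0, c2=-2)
[Jacobi] macro 5: S0 reads c0=3 → after 1×micro: 3; S1 reads c1=0 → after 2×micro: 0; S2 reads c1=0 → after 1×micro: -2 ⇒ (c0=3, c1=0, c2=-2)
[Jacobi] macro 6: S0 reads c0=3 → after 1×micro: 3; S1 reads c1=0 → after 2×micro: 0; S2 reads c1=0 → after 1×micro: -2 ⇒ (c0=3, c1=0, c2=-2)
[Gauss-Seidel] macro 1: S0 reads c0=0 → after 1×micro: -2; S1 reads c1=0 → after 2×micro: 0; S2 reads c1=0 → after 1×micro: -2 ⇒ (c0=-2, c1=0, c2=-2)
[Gauss-Seidel] macro 2: S0 reads c0=-2 → after 1×micro: -1; S1 reads c1=0 → after 2×micro: 0; S2 reads c1=0 → after 1×micro: -2 ⇒ (c0=-1, c1=0, c2=-2)
[Gauss-Seidel] macro 3: S0 reads c0=-1 → after 1×micro: 3; S1 reads c1=0 → after 2×micro: 0; S2 reads c1=0 → after 1×micro: -2 ⇒ (c0=3, c1=0, c2=-2)
[Gauss-Seidel] macro 4: S0 reads c0=3 → after 1×micro: 3; S1 reads c1=0 → after 2×micro: 0; S2 reads c1=0 → after 1×micro: -2 ⇒ (c0=3, c1=0, c2=-2)
[Gauss-Seidel] macro 5: S0 reads c0=3 → after 1×micro: 3; S1 reads c1=0 → after 2×micro: 0; S2 reads c1=0 → after 1×micro: -2 ⇒ (c0=3, c1=0, c2=-2)
[Gauss-Seidel] macro 6: S0 reads c0=3 → after 1×micro: 3; S1 reads c1=0 → after 2×micro: 0; S2 reads c1=0 → after 1×micro: -2 ⇒ (c0=3, c1=0, c2=-2)

first divergence at macro-step: never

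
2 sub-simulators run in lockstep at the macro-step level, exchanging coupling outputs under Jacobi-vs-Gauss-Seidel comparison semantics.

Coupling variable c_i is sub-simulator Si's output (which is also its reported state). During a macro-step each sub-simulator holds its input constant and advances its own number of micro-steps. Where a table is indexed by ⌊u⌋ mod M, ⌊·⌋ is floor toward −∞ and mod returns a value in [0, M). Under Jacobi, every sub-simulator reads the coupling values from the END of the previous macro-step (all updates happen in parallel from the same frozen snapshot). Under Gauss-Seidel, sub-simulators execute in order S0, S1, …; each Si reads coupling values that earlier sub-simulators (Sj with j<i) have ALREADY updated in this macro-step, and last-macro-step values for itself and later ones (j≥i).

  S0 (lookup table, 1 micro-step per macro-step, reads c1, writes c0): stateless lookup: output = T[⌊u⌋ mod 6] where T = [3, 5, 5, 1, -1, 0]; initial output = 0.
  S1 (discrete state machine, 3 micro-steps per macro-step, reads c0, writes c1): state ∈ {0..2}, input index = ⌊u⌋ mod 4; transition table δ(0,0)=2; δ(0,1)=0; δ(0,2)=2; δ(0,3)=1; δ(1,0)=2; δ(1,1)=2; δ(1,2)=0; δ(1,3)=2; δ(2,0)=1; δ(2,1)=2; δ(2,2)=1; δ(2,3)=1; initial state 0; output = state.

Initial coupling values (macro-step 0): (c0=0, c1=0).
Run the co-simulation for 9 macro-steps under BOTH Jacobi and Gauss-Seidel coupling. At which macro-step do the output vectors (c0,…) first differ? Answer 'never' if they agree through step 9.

[Jacobi] macro 1: S0 reads c1=0 → after 1×micro: 3; S1 reads c0=0 → after 3×micro: 2 ⇒ (c0=3, c1=2)
[Jacobi] macro 2: S0 reads c1=2 → after 1×micro: 5; S1 reads c0=3 → after 3×micro: 1 ⇒ (c0=5, c1=1)
[Jacobi] macro 3: S0 reads c1=1 → after 1×micro: 5; S1 reads c0=5 → after 3×micro: 2 ⇒ (c0=5, c1=2)
[Jacobi] macro 4: S0 reads c1=2 → after 1×micro: 5; S1 reads c0=5 → after 3×micro: 2 ⇒ (c0=5, c1=2)
[Jacobi] macro 5: S0 reads c1=2 → after 1×micro: 5; S1 reads c0=5 → after 3×micro: 2 ⇒ (c0=5, c1=2)
[Jacobi] macro 6: S0 reads c1=2 → after 1×micro: 5; S1 reads c0=5 → after 3×micro: 2 ⇒ (c0=5, c1=2)
[Jacobi] macro 7: S0 reads c1=2 → after 1×micro: 5; S1 reads c0=5 → after 3×micro: 2 ⇒ (c0=5, c1=2)
[Jacobi] macro 8: S0 reads c1=2 → after 1×micro: 5; S1 reads c0=5 → after 3×micro: 2 ⇒ (c0=5, c1=2)
[Jacobi] macro 9: S0 reads c1=2 → after 1×micro: 5; S1 reads c0=5 → after 3×micro: 2 ⇒ (c0=5, c1=2)
[Gauss-Seidel] macro 1: S0 reads c1=0 → after 1×micro: 3; S1 reads c0=3 → after 3×micro: 1 ⇒ (c0=3, c1=1)
[Gauss-Seidel] macro 2: S0 reads c1=1 → after 1×micro: 5; S1 reads c0=5 → after 3×micro: 2 ⇒ (c0=5, c1=2)
[Gauss-Seidel] macro 3: S0 reads c1=2 → after 1×micro: 5; S1 reads c0=5 → after 3×micro: 2 ⇒ (c0=5, c1=2)
[Gauss-Seidel] macro 4: S0 reads c1=2 → after 1×micro: 5; S1 reads c0=5 → after 3×micro: 2 ⇒ (c0=5, c1=2)
[Gauss-Seidel] macro 5: S0 reads c1=2 → after 1×micro: 5; S1 reads c0=5 → after 3×micro: 2 ⇒ (c0=5, c1=2)
[Gauss-Seidel] macro 6: S0 reads c1=2 → after 1×micro: 5; S1 reads c0=5 → after 3×micro: 2 ⇒ (c0=5, c1=2)
[Gauss-Seidel] macro 7: S0 reads c1=2 → after 1×micro: 5; S1 reads c0=5 → after 3×micro: 2 ⇒ (c0=5, c1=2)
[Gauss-Seidel] macro 8: S0 reads c1=2 → after 1×micro: 5; S1 reads c0=5 → after 3×micro: 2 ⇒ (c0=5, c1=2)
[Gauss-Seidel] macro 9: S0 reads c1=2 → after 1×micro: 5; S1 reads c0=5 → after 3×micro: 2 ⇒ (c0=5, c1=2)

first divergence at macro-step: 1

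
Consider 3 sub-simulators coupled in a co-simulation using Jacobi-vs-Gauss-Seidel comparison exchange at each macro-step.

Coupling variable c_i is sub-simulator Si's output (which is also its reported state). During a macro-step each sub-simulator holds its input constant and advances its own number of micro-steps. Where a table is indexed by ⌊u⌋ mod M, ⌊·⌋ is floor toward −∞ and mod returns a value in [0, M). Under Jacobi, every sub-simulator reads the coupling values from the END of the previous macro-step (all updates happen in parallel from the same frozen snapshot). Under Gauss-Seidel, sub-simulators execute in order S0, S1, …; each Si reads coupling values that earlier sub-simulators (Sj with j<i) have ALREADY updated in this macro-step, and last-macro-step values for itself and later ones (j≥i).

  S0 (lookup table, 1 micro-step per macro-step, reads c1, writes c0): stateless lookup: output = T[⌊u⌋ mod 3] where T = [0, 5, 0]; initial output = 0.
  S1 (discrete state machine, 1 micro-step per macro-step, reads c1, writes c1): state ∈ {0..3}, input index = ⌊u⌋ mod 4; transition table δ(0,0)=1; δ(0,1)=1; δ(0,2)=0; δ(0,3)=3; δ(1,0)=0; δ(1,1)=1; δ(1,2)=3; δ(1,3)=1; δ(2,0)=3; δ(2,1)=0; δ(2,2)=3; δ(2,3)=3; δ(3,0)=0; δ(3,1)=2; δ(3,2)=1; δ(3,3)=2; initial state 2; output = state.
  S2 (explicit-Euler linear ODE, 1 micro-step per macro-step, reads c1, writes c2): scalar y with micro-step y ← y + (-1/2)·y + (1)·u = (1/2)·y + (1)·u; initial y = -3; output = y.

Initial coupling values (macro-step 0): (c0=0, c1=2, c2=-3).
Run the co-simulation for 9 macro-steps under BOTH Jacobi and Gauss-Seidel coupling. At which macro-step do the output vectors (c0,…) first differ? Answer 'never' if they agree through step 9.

[Jacobi] macro 1: S0 reads c1=2 → after 1×micro: 0; S1 reads c1=2 → after 1×micro: 3; S2 reads c1=2 → after 1×micro: 1/2 ⇒ (c0=0, c1=3, c2=1/2)
[Jacobi] macro 2: S0 reads c1=3 → after 1×micro: 0; S1 reads c1=3 → after 1×micro: 2; S2 reads c1=3 → after 1×micro: 13/4 ⇒ (c0=0, c1=2, c2=13/4)
[Jacobi] macro 3: S0 reads c1=2 → after 1×micro: 0; S1 reads c1=2 → after 1×micro: 3; S2 reads c1=2 → after 1×micro: 29/8 ⇒ (c0=0, c1=3, c2=29/8)
[Jacobi] macro 4: S0 reads c1=3 → after 1×micro: 0; S1 reads c1=3 → after 1×micro: 2; S2 reads c1=3 → after 1×micro: 77/16 ⇒ (c0=0, c1=2, c2=77/16)
[Jacobi] macro 5: S0 reads c1=2 → after 1×micro: 0; S1 reads c1=2 → after 1×micro: 3; S2 reads c1=2 → after 1×micro: 141/32 ⇒ (c0=0, c1=3, c2=141/32)
[Jacobi] macro 6: S0 reads c1=3 → after 1×micro: 0; S1 reads c1=3 → after 1×micro: 2; S2 reads c1=3 → after 1×micro: 333/64 ⇒ (c0=0, c1=2, c2=333/64)
[Jacobi] macro 7: S0 reads c1=2 → after 1×micro: 0; S1 reads c1=2 → after 1×micro: 3; S2 reads c1=2 → after 1×micro: 589/128 ⇒ (c0=0, c1=3, c2=589/128)
[Jacobi] macro 8: S0 reads c1=3 → after 1×micro: 0; S1 reads c1=3 → after 1×micro: 2; S2 reads c1=3 → after 1×micro: 1357/256 ⇒ (c0=0, c1=2, c2=1357/256)
[Jacobi] macro 9: S0 reads c1=2 → after 1×micro: 0; S1 reads c1=2 → after 1×micro: 3; S2 reads c1=2 → after 1×micro: 2381/512 ⇒ (c0=0, c1=3, c2=2381/512)
[Gauss-Seidel] macro 1: S0 reads c1=2 → after 1×micro: 0; S1 reads c1=2 → after 1×micro: 3; S2 reads c1=3 → after 1×micro: 3/2 ⇒ (c0=0, c1=3, c2=3/2)
[Gauss-Seidel] macro 2: S0 reads c1=3 → after 1×micro: 0; S1 reads c1=3 → after 1×micro: 2; S2 reads c1=2 → after 1×micro: 11/4 ⇒ (c0=0, c1=2, c2=11/4)
[Gauss-Seidel] macro 3: S0 reads c1=2 → after 1×micro: 0; S1 reads c1=2 → after 1×micro: 3; S2 reads c1=3 → after 1×micro: 35/8 ⇒ (c0=0, c1=3, c2=35/8)
[Gauss-Seidel] macro 4: S0 reads c1=3 → after 1×micro: 0; S1 reads c1=3 → after 1×micro: 2; S2 reads c1=2 → after 1×micro: 67/16 ⇒ (c0=0, c1=2, c2=67/16)
[Gauss-Seidel] macro 5: S0 reads c1=2 → after 1×micro: 0; S1 reads c1=2 → after 1×micro: 3; S2 reads c1=3 → after 1×micro: 163/32 ⇒ (c0=0, c1=3, c2=163/32)
[Gauss-Seidel] macro 6: S0 reads c1=3 → after 1×micro: 0; S1 reads c1=3 → after 1×micro: 2; S2 reads c1=2 → after 1×micro: 291/64 ⇒ (c0=0, c1=2, c2=291/64)
[Gauss-Seidel] macro 7: S0 reads c1=2 → after 1×micro: 0; S1 reads c1=2 → after 1×micro: 3; S2 reads c1=3 → after 1×micro: 675/128 ⇒ (c0=0, c1=3, c2=675/128)
[Gauss-Seidel] macro 8: S0 reads c1=3 → after 1×micro: 0; S1 reads c1=3 → after 1×micro: 2; S2 reads c1=2 → after 1×micro: 1187/256 ⇒ (c0=0, c1=2, c2=1187/256)
[Gauss-Seidel] macro 9: S0 reads c1=2 → after 1×micro: 0; S1 reads c1=2 → after 1×micro: 3; S2 reads c1=3 → after 1×micro: 2723/512 ⇒ (c0=0, c1=3, c2=2723/512)

first divergence at macro-step: 1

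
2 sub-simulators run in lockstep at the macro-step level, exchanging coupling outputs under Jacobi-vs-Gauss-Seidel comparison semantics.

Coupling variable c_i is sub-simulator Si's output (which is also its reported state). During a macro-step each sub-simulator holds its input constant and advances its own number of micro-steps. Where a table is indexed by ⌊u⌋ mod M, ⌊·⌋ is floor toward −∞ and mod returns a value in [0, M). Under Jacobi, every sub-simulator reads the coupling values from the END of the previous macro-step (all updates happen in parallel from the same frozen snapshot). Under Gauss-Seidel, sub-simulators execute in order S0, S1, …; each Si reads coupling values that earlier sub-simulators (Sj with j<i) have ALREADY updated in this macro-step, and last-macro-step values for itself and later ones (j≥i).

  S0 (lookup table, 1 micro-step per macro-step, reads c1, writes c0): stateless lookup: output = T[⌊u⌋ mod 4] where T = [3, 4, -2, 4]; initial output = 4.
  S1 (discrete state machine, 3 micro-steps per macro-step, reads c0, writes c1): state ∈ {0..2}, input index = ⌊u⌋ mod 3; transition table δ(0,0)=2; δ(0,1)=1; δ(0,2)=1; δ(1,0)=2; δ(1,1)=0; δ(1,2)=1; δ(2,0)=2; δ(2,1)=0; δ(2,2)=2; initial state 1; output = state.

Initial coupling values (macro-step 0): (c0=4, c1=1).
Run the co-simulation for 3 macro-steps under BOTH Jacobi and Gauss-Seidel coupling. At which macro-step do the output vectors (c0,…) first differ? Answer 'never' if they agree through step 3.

first divergence at macro-step: 2

[Jacobi] macro 1: S0 reads c1=1 → after 1×micro: 4; S1 reads c0=4 → after 3×micro: 0 ⇒ (c0=4, c1=0)
[Jacobi] macro 2: S0 reads c1=0 → after 1×micro: 3; S1 reads c0=4 → after 3×micro: 1 ⇒ (c0=3, c1=1)
[Jacobi] macro 3: S0 reads c1=1 → after 1×micro: 4; S1 reads c0=3 → after 3×micro: 2 ⇒ (c0=4, c1=2)
[Gauss-Seidel] macro 1: S0 reads c1=1 → after 1×micro: 4; S1 reads c0=4 → after 3×micro: 0 ⇒ (c0=4, c1=0)
[Gauss-Seidel] macro 2: S0 reads c1=0 → after 1×micro: 3; S1 reads c0=3 → after 3×micro: 2 ⇒ (c0=3, c1=2)
[Gauss-Seidel] macro 3: S0 reads c1=2 → after 1×micro: -2; S1 reads c0=-2 → after 3×micro: 0 ⇒ (c0=-2, c1=0)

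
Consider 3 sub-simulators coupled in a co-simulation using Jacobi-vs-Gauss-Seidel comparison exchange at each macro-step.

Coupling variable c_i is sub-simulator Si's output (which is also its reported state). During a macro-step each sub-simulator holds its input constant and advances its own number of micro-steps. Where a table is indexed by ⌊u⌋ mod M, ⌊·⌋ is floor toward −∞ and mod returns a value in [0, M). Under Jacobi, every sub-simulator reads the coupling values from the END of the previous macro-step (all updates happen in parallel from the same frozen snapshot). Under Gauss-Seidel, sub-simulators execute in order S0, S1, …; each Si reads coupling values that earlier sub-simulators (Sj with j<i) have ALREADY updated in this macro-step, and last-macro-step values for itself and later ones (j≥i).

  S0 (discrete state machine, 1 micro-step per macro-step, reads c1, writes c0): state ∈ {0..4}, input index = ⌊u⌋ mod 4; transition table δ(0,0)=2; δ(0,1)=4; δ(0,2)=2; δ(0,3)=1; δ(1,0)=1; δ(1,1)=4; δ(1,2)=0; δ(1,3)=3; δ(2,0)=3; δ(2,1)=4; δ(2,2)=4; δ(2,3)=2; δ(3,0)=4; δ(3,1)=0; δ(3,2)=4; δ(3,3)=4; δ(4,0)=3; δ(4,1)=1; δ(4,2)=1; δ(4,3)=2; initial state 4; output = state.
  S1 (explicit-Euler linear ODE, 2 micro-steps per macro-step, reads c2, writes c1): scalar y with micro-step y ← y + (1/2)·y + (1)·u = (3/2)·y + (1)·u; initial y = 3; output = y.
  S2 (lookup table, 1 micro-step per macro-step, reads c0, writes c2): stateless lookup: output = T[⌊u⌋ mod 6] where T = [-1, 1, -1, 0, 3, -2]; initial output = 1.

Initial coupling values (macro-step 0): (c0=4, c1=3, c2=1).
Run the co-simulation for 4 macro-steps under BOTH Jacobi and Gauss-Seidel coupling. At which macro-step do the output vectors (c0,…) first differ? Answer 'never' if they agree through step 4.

[Jacobi] macro 1: S0 reads c1=3 → after 1×micro: 2; S1 reads c2=1 → after 2×micro: 37/4; S2 reads c0=4 → after 1×micro: 3 ⇒ (c0=2, c1=37/4, c2=3)
[Jacobi] macro 2: S0 reads c1=37/4 → after 1×micro: 4; S1 reads c2=3 → after 2×micro: 453/16; S2 reads c0=2 → after 1×micro: -1 ⇒ (c0=4, c1=453/16, c2=-1)
[Jacobi] macro 3: S0 reads c1=453/16 → after 1×micro: 3; S1 reads c2=-1 → after 2×micro: 3917/64; S2 reads c0=4 → after 1×micro: 3 ⇒ (c0=3, c1=3917/64, c2=3)
[Jacobi] macro 4: S0 reads c1=3917/64 → after 1×micro: 0; S1 reads c2=3 → after 2×micro: 37173/256; S2 reads c0=3 → after 1×micro: 0 ⇒ (c0=0, c1=37173/256, c2=0)
[Gauss-Seidel] macro 1: S0 reads c1=3 → after 1×micro: 2; S1 reads c2=1 → after 2×micro: 37/4; S2 reads c0=2 → after 1×micro: -1 ⇒ (c0=2, c1=37/4, c2=-1)
[Gauss-Seidel] macro 2: S0 reads c1=37/4 → after 1×micro: 4; S1 reads c2=-1 → after 2×micro: 293/16; S2 reads c0=4 → after 1×micro: 3 ⇒ (c0=4, c1=293/16, c2=3)
[Gauss-Seidel] macro 3: S0 reads c1=293/16 → after 1×micro: 1; S1 reads c2=3 → after 2×micro: 3117/64; S2 reads c0=1 → after 1×micro: 1 ⇒ (c0=1, c1=3117/64, c2=1)
[Gauss-Seidel] macro 4: S0 reads c1=3117/64 → after 1×micro: 1; S1 reads c2=1 → after 2×micro: 28693/256; S2 reads c0=1 → after 1×micro: 1 ⇒ (c0=1, c1=28693/256, c2=1)

first divergence at macro-step: 1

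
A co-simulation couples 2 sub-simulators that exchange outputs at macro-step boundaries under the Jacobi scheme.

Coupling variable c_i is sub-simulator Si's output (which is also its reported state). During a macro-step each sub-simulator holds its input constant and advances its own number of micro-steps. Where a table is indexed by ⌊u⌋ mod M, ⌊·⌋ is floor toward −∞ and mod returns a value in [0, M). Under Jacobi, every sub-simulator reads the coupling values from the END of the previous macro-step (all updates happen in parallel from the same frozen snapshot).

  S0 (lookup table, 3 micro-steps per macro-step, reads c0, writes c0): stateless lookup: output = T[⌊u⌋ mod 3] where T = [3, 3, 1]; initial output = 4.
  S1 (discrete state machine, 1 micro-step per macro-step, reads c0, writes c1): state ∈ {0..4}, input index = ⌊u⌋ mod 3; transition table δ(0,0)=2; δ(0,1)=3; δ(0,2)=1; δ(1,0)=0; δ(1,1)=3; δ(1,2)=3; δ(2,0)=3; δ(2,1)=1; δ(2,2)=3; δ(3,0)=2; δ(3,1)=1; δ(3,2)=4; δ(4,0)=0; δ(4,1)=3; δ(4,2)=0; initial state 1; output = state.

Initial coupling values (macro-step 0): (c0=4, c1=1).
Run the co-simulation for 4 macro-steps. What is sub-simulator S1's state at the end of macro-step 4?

S1 state at macro-step 4 = 2

macro 1: S0 reads c0=4 → after 3×micro: 3; S1 reads c0=4 → after 1×micro: 3 ⇒ (c0=3, c1=3)
macro 2: S0 reads c0=3 → after 3×micro: 3; S1 reads c0=3 → after 1×micro: 2 ⇒ (c0=3, c1=2)
macro 3: S0 reads c0=3 → after 3×micro: 3; S1 reads c0=3 → after 1×micro: 3 ⇒ (c0=3, c1=3)
macro 4: S0 reads c0=3 → after 3×micro: 3; S1 reads c0=3 → after 1×micro: 2 ⇒ (c0=3, c1=2)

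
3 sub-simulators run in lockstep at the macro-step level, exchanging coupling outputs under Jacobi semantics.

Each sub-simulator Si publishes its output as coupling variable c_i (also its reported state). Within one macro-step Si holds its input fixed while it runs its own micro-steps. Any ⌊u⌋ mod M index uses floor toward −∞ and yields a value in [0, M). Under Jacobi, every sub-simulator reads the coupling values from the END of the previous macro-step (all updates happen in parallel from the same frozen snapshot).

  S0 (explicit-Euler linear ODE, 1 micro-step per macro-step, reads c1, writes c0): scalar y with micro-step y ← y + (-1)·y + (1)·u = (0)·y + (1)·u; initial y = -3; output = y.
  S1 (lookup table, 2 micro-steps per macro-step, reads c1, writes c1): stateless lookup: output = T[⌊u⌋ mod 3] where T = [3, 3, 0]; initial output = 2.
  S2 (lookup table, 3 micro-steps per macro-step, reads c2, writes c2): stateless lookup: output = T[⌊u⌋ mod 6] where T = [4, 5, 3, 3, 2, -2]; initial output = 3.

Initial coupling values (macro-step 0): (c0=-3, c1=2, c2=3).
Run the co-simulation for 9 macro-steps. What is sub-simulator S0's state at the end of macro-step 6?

S0 state at macro-step 6 = 3

macro 1: S0 reads c1=2 → after 1×micro: 2; S1 reads c1=2 → after 2×micro: 0; S2 reads c2=3 → after 3×micro: 3 ⇒ (c0=2, c1=0, c2=3)
macro 2: S0 reads c1=0 → after 1×micro: 0; S1 reads c1=0 → after 2×micro: 3; S2 reads c2=3 → after 3×micro: 3 ⇒ (c0=0, c1=3, c2=3)
macro 3: S0 reads c1=3 → after 1×micro: 3; S1 reads c1=3 → after 2×micro: 3; S2 reads c2=3 → after 3×micro: 3 ⇒ (c0=3, c1=3, c2=3)
macro 4: S0 reads c1=3 → after 1×micro: 3; S1 reads c1=3 → after 2×micro: 3; S2 reads c2=3 → after 3×micro: 3 ⇒ (c0=3, c1=3, c2=3)
macro 5: S0 reads c1=3 → after 1×micro: 3; S1 reads c1=3 → after 2×micro: 3; S2 reads c2=3 → after 3×micro: 3 ⇒ (c0=3, c1=3, c2=3)
macro 6: S0 reads c1=3 → after 1×micro: 3; S1 reads c1=3 → after 2×micro: 3; S2 reads c2=3 → after 3×micro: 3 ⇒ (c0=3, c1=3, c2=3)
macro 7: S0 reads c1=3 → after 1×micro: 3; S1 reads c1=3 → after 2×micro: 3; S2 reads c2=3 → after 3×micro: 3 ⇒ (c0=3, c1=3, c2=3)
macro 8: S0 reads c1=3 → after 1×micro: 3; S1 reads c1=3 → after 2×micro: 3; S2 reads c2=3 → after 3×micro: 3 ⇒ (c0=3, c1=3, c2=3)
macro 9: S0 reads c1=3 → after 1×micro: 3; S1 reads c1=3 → after 2×micro: 3; S2 reads c2=3 → after 3×micro: 3 ⇒ (c0=3, c1=3, c2=3)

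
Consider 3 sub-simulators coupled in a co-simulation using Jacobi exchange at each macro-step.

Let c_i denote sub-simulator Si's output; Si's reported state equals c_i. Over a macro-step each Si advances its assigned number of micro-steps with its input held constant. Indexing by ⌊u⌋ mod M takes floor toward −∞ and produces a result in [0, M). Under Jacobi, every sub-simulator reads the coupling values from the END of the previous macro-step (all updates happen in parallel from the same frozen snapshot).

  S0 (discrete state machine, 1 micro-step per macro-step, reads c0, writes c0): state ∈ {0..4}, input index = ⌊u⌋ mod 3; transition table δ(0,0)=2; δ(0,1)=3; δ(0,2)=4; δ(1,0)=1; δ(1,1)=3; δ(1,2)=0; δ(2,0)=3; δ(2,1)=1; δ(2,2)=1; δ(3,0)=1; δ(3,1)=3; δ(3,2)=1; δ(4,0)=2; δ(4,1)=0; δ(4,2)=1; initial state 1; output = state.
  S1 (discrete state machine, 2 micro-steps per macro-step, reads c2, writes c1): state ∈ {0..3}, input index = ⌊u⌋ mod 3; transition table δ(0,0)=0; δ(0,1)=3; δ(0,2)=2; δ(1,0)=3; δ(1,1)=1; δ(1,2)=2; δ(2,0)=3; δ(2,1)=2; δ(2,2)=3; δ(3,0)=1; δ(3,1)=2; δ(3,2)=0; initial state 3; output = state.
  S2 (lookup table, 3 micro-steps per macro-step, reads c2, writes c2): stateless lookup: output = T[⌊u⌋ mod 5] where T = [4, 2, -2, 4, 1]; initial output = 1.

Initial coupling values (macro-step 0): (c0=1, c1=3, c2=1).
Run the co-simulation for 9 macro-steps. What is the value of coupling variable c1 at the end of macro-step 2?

macro 1: S0 reads c0=1 → after 1×micro: 3; S1 reads c2=1 → after 2×micro: 2; S2 reads c2=1 → after 3×micro: 2 ⇒ (c0=3, c1=2, c2=2)
macro 2: S0 reads c0=3 → after 1×micro: 1; S1 reads c2=2 → after 2×micro: 0; S2 reads c2=2 → after 3×micro: -2 ⇒ (c0=1, c1=0, c2=-2)
macro 3: S0 reads c0=1 → after 1×micro: 3; S1 reads c2=-2 → after 2×micro: 2; S2 reads c2=-2 → after 3×micro: 4 ⇒ (c0=3, c1=2, c2=4)
macro 4: S0 reads c0=3 → after 1×micro: 1; S1 reads c2=4 → after 2×micro: 2; S2 reads c2=4 → after 3×micro: 1 ⇒ (c0=1, c1=2, c2=1)
macro 5: S0 reads c0=1 → after 1×micro: 3; S1 reads c2=1 → after 2×micro: 2; S2 reads c2=1 → after 3×micro: 2 ⇒ (c0=3, c1=2, c2=2)
macro 6: S0 reads c0=3 → after 1×micro: 1; S1 reads c2=2 → after 2×micro: 0; S2 reads c2=2 → after 3×micro: -2 ⇒ (c0=1, c1=0, c2=-2)
macro 7: S0 reads c0=1 → after 1×micro: 3; S1 reads c2=-2 → after 2×micro: 2; S2 reads c2=-2 → after 3×micro: 4 ⇒ (c0=3, c1=2, c2=4)
macro 8: S0 reads c0=3 → after 1×micro: 1; S1 reads c2=4 → after 2×micro: 2; S2 reads c2=4 → after 3×micro: 1 ⇒ (c0=1, c1=2, c2=1)
macro 9: S0 reads c0=1 → after 1×micro: 3; S1 reads c2=1 → after 2×micro: 2; S2 reads c2=1 → after 3×micro: 2 ⇒ (c0=3, c1=2, c2=2)

c1 at macro-step 2 = 0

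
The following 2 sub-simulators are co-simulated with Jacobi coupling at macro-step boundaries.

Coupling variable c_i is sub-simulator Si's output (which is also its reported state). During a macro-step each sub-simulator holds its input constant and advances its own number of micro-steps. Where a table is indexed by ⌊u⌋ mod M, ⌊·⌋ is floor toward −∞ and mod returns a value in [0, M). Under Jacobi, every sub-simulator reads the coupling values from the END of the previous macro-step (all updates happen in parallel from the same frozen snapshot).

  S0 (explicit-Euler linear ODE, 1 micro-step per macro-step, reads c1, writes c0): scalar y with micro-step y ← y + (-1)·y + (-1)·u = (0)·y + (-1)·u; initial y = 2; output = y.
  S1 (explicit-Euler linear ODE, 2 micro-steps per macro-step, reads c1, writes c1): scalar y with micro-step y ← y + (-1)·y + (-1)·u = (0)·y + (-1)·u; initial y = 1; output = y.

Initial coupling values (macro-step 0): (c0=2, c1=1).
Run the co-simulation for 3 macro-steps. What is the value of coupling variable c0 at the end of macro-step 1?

c0 at macro-step 1 = -1

macro 1: S0 reads c1=1 → after 1×micro: -1; S1 reads c1=1 → after 2×micro: -1 ⇒ (c0=-1, c1=-1)
macro 2: S0 reads c1=-1 → after 1×micro: 1; S1 reads c1=-1 → after 2×micro: 1 ⇒ (c0=1, c1=1)
macro 3: S0 reads c1=1 → after 1×micro: -1; S1 reads c1=1 → after 2×micro: -1 ⇒ (c0=-1, c1=-1)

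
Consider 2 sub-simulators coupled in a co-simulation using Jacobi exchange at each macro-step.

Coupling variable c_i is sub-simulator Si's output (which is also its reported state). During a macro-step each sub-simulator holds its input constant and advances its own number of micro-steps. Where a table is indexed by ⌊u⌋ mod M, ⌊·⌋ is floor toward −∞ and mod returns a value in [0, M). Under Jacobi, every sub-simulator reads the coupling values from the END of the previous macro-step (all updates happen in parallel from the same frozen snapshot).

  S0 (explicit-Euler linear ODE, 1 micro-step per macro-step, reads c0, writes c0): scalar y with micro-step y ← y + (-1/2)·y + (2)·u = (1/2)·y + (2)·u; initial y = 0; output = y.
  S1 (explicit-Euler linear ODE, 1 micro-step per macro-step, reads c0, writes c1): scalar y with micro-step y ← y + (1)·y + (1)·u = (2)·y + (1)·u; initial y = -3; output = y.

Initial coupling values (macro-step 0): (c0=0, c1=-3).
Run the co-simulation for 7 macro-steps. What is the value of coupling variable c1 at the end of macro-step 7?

c1 at macro-step 7 = -384

macro 1: S0 reads c0=0 → after 1×micro: 0; S1 reads c0=0 → after 1×micro: -6 ⇒ (c0=0, c1=-6)
macro 2: S0 reads c0=0 → after 1×micro: 0; S1 reads c0=0 → after 1×micro: -12 ⇒ (c0=0, c1=-12)
macro 3: S0 reads c0=0 → after 1×micro: 0; S1 reads c0=0 → after 1×micro: -24 ⇒ (c0=0, c1=-24)
macro 4: S0 reads c0=0 → after 1×micro: 0; S1 reads c0=0 → after 1×micro: -48 ⇒ (c0=0, c1=-48)
macro 5: S0 reads c0=0 → after 1×micro: 0; S1 reads c0=0 → after 1×micro: -96 ⇒ (c0=0, c1=-96)
macro 6: S0 reads c0=0 → after 1×micro: 0; S1 reads c0=0 → after 1×micro: -192 ⇒ (c0=0, c1=-192)
macro 7: S0 reads c0=0 → after 1×micro: 0; S1 reads c0=0 → after 1×micro: -384 ⇒ (c0=0, c1=-384)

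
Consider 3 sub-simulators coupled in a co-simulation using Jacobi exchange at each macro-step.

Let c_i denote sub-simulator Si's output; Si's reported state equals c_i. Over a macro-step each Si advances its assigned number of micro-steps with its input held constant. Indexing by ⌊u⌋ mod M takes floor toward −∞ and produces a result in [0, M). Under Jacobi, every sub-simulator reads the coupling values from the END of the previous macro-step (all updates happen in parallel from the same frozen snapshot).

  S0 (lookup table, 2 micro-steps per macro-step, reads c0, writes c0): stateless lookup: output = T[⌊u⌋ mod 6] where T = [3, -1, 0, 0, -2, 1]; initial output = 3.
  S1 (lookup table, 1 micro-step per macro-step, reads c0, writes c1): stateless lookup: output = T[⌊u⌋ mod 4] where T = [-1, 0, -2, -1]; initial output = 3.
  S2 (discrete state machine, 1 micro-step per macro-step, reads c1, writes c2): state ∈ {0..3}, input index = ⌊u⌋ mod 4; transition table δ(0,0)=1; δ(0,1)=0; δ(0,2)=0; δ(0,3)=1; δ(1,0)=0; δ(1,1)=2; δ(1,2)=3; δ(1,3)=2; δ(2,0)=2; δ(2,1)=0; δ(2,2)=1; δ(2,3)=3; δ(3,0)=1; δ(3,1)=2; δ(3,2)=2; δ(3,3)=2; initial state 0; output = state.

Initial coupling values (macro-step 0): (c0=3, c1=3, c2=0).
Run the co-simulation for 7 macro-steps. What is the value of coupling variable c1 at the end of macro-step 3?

macro 1: S0 reads c0=3 → after 2×micro: 0; S1 reads c0=3 → after 1×micro: -1; S2 reads c1=3 → after 1×micro: 1 ⇒ (c0=0, c1=-1, c2=1)
macro 2: S0 reads c0=0 → after 2×micro: 3; S1 reads c0=0 → after 1×micro: -1; S2 reads c1=-1 → after 1×micro: 2 ⇒ (c0=3, c1=-1, c2=2)
macro 3: S0 reads c0=3 → after 2×micro: 0; S1 reads c0=3 → after 1×micro: -1; S2 reads c1=-1 → after 1×micro: 3 ⇒ (c0=0, c1=-1, c2=3)
macro 4: S0 reads c0=0 → after 2×micro: 3; S1 reads c0=0 → after 1×micro: -1; S2 reads c1=-1 → after 1×micro: 2 ⇒ (c0=3, c1=-1, c2=2)
macro 5: S0 reads c0=3 → after 2×micro: 0; S1 reads c0=3 → after 1×micro: -1; S2 reads c1=-1 → after 1×micro: 3 ⇒ (c0=0, c1=-1, c2=3)
macro 6: S0 reads c0=0 → after 2×micro: 3; S1 reads c0=0 → after 1×micro: -1; S2 reads c1=-1 → after 1×micro: 2 ⇒ (c0=3, c1=-1, c2=2)
macro 7: S0 reads c0=3 → after 2×micro: 0; S1 reads c0=3 → after 1×micro: -1; S2 reads c1=-1 → after 1×micro: 3 ⇒ (c0=0, c1=-1, c2=3)

c1 at macro-step 3 = -1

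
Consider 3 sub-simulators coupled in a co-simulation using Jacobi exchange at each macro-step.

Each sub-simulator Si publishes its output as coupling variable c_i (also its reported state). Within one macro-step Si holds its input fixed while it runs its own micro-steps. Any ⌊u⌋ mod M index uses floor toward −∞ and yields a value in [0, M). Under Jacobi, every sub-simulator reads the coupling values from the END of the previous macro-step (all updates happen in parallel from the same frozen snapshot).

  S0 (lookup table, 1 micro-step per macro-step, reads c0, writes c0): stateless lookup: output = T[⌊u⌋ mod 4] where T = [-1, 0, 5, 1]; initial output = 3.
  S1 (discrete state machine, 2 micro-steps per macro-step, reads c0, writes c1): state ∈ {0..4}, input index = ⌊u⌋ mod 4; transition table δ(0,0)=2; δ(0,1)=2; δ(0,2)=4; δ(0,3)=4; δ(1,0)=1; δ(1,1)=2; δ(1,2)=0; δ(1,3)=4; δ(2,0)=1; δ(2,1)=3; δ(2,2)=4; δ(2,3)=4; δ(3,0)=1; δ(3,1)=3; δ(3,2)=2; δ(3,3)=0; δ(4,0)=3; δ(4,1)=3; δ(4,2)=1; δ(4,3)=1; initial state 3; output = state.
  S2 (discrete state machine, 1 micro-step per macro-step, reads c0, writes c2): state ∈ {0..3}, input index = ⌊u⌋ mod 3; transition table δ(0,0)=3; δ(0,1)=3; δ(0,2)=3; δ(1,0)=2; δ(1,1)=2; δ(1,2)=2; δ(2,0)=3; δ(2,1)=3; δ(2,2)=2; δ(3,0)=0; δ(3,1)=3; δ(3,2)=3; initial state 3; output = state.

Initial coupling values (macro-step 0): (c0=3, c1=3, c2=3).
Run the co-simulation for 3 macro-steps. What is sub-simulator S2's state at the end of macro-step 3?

macro 1: S0 reads c0=3 → after 1×micro: 1; S1 reads c0=3 → after 2×micro: 4; S2 reads c0=3 → after 1×micro: 0 ⇒ (c0=1, c1=4, c2=0)
macro 2: S0 reads c0=1 → after 1×micro: 0; S1 reads c0=1 → after 2×micro: 3; S2 reads c0=1 → after 1×micro: 3 ⇒ (c0=0, c1=3, c2=3)
macro 3: S0 reads c0=0 → after 1×micro: -1; S1 reads c0=0 → after 2×micro: 1; S2 reads c0=0 → after 1×micro: 0 ⇒ (c0=-1, c1=1, c2=0)

S2 state at macro-step 3 = 0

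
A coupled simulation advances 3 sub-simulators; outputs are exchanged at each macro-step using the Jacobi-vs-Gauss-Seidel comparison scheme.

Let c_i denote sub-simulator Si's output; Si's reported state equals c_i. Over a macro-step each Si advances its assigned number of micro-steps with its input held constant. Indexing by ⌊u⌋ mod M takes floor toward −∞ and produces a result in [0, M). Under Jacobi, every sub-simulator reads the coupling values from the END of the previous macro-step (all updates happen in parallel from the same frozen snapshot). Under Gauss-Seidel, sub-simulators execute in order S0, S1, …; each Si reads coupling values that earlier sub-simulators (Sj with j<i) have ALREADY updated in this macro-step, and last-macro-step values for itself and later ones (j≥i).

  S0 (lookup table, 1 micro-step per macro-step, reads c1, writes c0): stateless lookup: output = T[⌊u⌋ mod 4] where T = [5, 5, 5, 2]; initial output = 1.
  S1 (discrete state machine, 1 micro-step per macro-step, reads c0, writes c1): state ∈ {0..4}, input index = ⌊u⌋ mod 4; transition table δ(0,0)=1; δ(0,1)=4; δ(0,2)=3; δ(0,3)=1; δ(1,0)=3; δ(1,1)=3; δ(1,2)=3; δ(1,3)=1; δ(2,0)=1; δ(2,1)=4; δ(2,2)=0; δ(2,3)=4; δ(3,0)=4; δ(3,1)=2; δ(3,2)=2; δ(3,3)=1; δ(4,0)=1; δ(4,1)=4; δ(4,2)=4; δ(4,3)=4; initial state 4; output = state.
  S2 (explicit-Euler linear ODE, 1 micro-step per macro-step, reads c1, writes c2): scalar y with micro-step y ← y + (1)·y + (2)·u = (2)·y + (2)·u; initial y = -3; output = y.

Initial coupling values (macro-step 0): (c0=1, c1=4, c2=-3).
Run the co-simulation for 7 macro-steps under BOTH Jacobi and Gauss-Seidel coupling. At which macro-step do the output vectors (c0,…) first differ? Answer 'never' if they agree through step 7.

[Jacobi] macro 1: S0 reads c1=4 → after 1×micro: 5; S1 reads c0=1 → after 1×micro: 4; S2 reads c1=4 → after 1×micro: 2 ⇒ (c0=5, c1=4, c2=2)
[Jacobi] macro 2: S0 reads c1=4 → after 1×micro: 5; S1 reads c0=5 → after 1×micro: 4; S2 reads c1=4 → after 1×micro: 12 ⇒ (c0=5, c1=4, c2=12)
[Jacobi] macro 3: S0 reads c1=4 → after 1×micro: 5; S1 reads c0=5 → after 1×micro: 4; S2 reads c1=4 → after 1×micro: 32 ⇒ (c0=5, c1=4, c2=32)
[Jacobi] macro 4: S0 reads c1=4 → after 1×micro: 5; S1 reads c0=5 → after 1×micro: 4; S2 reads c1=4 → after 1×micro: 72 ⇒ (c0=5, c1=4, c2=72)
[Jacobi] macro 5: S0 reads c1=4 → after 1×micro: 5; S1 reads c0=5 → after 1×micro: 4; S2 reads c1=4 → after 1×micro: 152 ⇒ (c0=5, c1=4, c2=152)
[Jacobi] macro 6: S0 reads c1=4 → after 1×micro: 5; S1 reads c0=5 → after 1×micro: 4; S2 reads c1=4 → after 1×micro: 312 ⇒ (c0=5, c1=4, c2=312)
[Jacobi] macro 7: S0 reads c1=4 → after 1×micro: 5; S1 reads c0=5 → after 1×micro: 4; S2 reads c1=4 → after 1×micro: 632 ⇒ (c0=5, c1=4, c2=632)
[Gauss-Seidel] macro 1: S0 reads c1=4 → after 1×micro: 5; S1 reads c0=5 → after 1×micro: 4; S2 reads c1=4 → after 1×micro: 2 ⇒ (c0=5, c1=4, c2=2)
[Gauss-Seidel] macro 2: S0 reads c1=4 → after 1×micro: 5; S1 reads c0=5 → after 1×micro: 4; S2 reads c1=4 → after 1×micro: 12 ⇒ (c0=5, c1=4, c2=12)
[Gauss-Seidel] macro 3: S0 reads c1=4 → after 1×micro: 5; S1 reads c0=5 → after 1×micro: 4; S2 reads c1=4 → after 1×micro: 32 ⇒ (c0=5, c1=4, c2=32)
[Gauss-Seidel] macro 4: S0 reads c1=4 → after 1×micro: 5; S1 reads c0=5 → after 1×micro: 4; S2 reads c1=4 → after 1×micro: 72 ⇒ (c0=5, c1=4, c2=72)
[Gauss-Seidel] macro 5: S0 reads c1=4 → after 1×micro: 5; S1 reads c0=5 → after 1×micro: 4; S2 reads c1=4 → after 1×micro: 152 ⇒ (c0=5, c1=4, c2=152)
[Gauss-Seidel] macro 6: S0 reads c1=4 → after 1×micro: 5; S1 reads c0=5 → after 1×micro: 4; S2 reads c1=4 → after 1×micro: 312 ⇒ (c0=5, c1=4, c2=312)
[Gauss-Seidel] macro 7: S0 reads c1=4 → after 1×micro: 5; S1 reads c0=5 → after 1×micro: 4; S2 reads c1=4 → after 1×micro: 632 ⇒ (c0=5, c1=4, c2=632)

first divergence at macro-step: never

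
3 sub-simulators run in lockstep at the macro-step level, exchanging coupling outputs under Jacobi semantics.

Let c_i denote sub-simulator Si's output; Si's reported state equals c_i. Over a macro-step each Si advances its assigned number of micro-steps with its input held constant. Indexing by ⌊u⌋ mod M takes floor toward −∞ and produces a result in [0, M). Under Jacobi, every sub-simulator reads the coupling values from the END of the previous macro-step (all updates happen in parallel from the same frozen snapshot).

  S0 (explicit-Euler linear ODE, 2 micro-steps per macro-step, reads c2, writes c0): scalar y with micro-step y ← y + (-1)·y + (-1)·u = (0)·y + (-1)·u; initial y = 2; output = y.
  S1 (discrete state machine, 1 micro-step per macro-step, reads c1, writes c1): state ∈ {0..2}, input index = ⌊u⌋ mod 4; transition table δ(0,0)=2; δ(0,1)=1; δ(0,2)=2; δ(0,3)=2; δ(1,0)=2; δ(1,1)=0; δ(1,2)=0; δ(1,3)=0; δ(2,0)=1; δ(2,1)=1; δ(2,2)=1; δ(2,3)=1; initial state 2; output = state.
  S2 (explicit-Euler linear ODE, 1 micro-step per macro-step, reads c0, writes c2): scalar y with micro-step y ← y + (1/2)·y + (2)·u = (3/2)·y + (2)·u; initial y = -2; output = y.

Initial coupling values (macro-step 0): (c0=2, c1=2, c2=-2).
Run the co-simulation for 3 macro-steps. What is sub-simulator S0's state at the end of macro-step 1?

S0 state at macro-step 1 = 2

macro 1: S0 reads c2=-2 → after 2×micro: 2; S1 reads c1=2 → after 1×micro: 1; S2 reads c0=2 → after 1×micro: 1 ⇒ (c0=2, c1=1, c2=1)
macro 2: S0 reads c2=1 → after 2×micro: -1; S1 reads c1=1 → after 1×micro: 0; S2 reads c0=2 → after 1×micro: 11/2 ⇒ (c0=-1, c1=0, c2=11/2)
macro 3: S0 reads c2=11/2 → after 2×micro: -11/2; S1 reads c1=0 → after 1×micro: 2; S2 reads c0=-1 → after 1×micro: 25/4 ⇒ (c0=-11/2, c1=2, c2=25/4)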